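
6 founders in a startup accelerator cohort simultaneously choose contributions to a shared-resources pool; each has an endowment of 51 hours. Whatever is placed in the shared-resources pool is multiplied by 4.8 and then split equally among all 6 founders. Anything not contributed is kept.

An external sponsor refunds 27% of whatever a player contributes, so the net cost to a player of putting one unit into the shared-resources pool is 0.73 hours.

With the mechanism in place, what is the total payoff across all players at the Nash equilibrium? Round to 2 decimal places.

1551.42 hours

With the mechanism, a contributed unit returns (4.8/6) / 0.73 = 1.0959 per unit of net cost to the contributor — now above 1 — so contributing fully is weakly dominant for every player.
So the Nash equilibrium is full contribution by all 6; the group earns 6 × (51 × 0.27 + 4.8 × 51) = 1551.42.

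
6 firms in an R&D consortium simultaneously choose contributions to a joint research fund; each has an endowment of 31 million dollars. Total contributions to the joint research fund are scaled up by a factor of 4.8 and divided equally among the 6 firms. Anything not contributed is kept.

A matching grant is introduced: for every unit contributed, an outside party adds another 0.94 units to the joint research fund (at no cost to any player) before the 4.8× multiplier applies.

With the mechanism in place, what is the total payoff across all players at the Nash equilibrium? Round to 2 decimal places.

1732.03 million dollars

The effective private return per unit is now 4.8 × 1.94 / 6 = 1.5520 > 1, so every player's dominant strategy flips to full contribution.
At the Nash equilibrium everyone contributes 31. Group total payoff = 4.8 × 1.94 × 186 = 1732.03.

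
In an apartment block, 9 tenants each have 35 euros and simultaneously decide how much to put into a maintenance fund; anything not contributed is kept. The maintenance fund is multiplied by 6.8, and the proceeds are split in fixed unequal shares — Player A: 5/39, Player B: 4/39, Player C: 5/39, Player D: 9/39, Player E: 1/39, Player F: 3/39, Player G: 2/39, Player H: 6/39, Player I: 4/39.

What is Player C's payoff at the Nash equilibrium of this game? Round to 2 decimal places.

96.03 euros

Player j's private return per contributed unit is 6.8 × (j's share). Contributing is weakly dominant for j when that share is at least 1/6.8 = 0.1471, and contributing 0 is dominant otherwise.
Player D and Player H are above the threshold, contributing 35 each; the remaining 7 contribute 0. Total contributed: 70.
Player C keeps 35 and receives 6.8 × 70 × 5/39 = 61.03 from the maintenance fund, for a payoff of 96.03.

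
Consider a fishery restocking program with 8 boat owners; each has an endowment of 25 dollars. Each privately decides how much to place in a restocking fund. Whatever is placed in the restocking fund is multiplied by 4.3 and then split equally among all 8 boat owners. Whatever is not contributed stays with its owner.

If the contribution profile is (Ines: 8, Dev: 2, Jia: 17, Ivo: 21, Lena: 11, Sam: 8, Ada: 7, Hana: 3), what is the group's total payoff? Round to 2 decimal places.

454.10 dollars

Total contributed: 8 + 2 + 17 + 21 + 11 + 8 + 7 + 3 = 77; total kept: 8 × 25 − 77 = 123.
The restocking fund pays out 4.3 × 77 = 331.10 in aggregate.
Group total = 123 + 331.10 = 454.10.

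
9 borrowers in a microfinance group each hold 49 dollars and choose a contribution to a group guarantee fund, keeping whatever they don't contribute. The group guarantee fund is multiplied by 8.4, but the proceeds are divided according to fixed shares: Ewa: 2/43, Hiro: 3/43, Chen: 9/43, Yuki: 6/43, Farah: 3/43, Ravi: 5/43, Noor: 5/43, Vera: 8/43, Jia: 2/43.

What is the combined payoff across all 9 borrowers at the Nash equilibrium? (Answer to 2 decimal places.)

Player j's private return per contributed unit is 8.4 × (j's share). Contributing is weakly dominant for j when that share is at least 1/8.4 = 0.1190, and contributing 0 is dominant otherwise.
The shares above 0.1190 belong to Chen, Yuki and Vera, contributing 49 each; the remaining 6 contribute 0. Total contributed: 147.
The group guarantee fund pays out 8.4 × 147 = 1234.80 in total (split across the unequal shares, but the aggregate is all that matters for the group sum).
The 6 free-riders keep 49 each, adding 294. Group total = 294 + 1234.80 = 1528.80.

1528.80 dollars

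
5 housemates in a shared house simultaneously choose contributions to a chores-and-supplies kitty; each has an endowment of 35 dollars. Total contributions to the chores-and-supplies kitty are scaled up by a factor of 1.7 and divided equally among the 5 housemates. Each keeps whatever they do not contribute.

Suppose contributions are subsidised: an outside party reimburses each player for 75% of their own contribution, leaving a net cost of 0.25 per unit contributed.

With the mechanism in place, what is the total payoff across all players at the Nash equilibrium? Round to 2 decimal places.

The effective private return per unit is now (1.7/5) / 0.25 = 1.3600 > 1, so every player's dominant strategy flips to full contribution.
So the Nash equilibrium is full contribution by all 5; the group earns 5 × (35 × 0.75 + 1.7 × 35) = 428.75.

428.75 dollars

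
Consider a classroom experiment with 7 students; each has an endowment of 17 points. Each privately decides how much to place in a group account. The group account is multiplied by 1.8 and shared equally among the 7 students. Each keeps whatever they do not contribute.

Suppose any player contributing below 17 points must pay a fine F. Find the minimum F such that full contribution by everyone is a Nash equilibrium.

12.63 points

Given the others contribute fully, the best deviation is to contribute 0 (any partial contribution still incurs the fine and gives up units whose private return 0.2571 is below 1).
Deviating from 17 to 0 saves 17 points but forfeits the deviator's share of the drop in the group account: 1.8/7 × 17 = 4.37.
So the deviation gain is 17 − 4.37 = 12.63, and the fine must be at least 12.63 points to wipe it out.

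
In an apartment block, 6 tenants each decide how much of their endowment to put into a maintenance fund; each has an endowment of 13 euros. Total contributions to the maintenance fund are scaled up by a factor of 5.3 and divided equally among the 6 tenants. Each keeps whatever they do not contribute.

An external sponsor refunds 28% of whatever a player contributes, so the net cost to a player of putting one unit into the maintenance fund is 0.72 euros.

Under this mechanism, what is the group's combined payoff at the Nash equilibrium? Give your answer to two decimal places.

Under the mechanism each unit contributed yields (5.3/6) / 0.72 = 1.2269 back to its contributor per unit of net cost, which exceeds 1, making full contribution the dominant choice for everyone.
At the Nash equilibrium everyone contributes 13. Group total payoff = 6 × (13 × 0.28 + 5.3 × 13) = 435.24.

435.24 euros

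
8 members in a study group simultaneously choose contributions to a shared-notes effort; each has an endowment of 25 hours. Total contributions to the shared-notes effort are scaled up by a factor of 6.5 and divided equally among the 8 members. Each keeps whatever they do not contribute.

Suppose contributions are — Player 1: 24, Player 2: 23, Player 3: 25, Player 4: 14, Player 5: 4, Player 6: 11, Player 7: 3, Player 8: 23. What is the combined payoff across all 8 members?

898.50 hours

Total contributed: 24 + 23 + 25 + 14 + 4 + 11 + 3 + 23 = 127; total kept: 8 × 25 − 127 = 73.
The shared-notes effort pays out 6.5 × 127 = 825.50 in aggregate.
Group total = 73 + 825.50 = 898.50.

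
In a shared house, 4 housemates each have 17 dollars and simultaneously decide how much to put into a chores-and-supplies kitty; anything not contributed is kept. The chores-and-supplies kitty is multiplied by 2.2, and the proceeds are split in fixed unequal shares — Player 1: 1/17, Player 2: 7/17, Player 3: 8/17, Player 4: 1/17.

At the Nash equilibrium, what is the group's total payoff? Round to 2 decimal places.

Each unit j contributes comes back to j as 2.2 × (j's share), so j prefers to contribute only if that share exceeds 1/2.2 = 0.4545; otherwise keeping the unit dominates.
The only share above 0.4545 is Player 3's 8/17, contributing 17; the remaining 3 contribute 0. Total contributed: 17.
The chores-and-supplies kitty pays out 2.2 × 17 = 37.40 in total (split across the unequal shares, but the aggregate is all that matters for the group sum).
The 3 free-riders keep 17 each, adding 51. Group total = 51 + 37.40 = 88.40.

88.40 dollars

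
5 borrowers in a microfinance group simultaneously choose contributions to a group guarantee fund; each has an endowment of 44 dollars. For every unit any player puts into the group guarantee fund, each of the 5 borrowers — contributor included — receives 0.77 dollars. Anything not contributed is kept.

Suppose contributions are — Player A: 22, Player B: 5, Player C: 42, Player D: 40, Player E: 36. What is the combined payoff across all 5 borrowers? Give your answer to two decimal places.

Total contributed: 22 + 5 + 42 + 40 + 36 = 145; total kept: 5 × 44 − 145 = 75.
The group guarantee fund pays out 0.77 × 5 × 145 = 558.25 in aggregate.
Group total = 75 + 558.25 = 633.25.

633.25 dollars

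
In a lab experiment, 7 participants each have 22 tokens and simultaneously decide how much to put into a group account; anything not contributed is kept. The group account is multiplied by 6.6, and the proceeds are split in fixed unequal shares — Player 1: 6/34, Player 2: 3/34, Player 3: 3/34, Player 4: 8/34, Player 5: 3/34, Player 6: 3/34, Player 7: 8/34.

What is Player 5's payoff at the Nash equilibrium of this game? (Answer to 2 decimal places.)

Each unit j contributes comes back to j as 6.6 × (j's share), so j prefers to contribute only if that share exceeds 1/6.6 = 0.1515; otherwise keeping the unit dominates.
Player 1, Player 4 and Player 7 clear that bar, contributing 22 each; the remaining 4 contribute 0. Total contributed: 66.
Player 5 keeps 22 and receives 6.6 × 66 × 3/34 = 38.44 from the group account, for a payoff of 60.44.

60.44 tokens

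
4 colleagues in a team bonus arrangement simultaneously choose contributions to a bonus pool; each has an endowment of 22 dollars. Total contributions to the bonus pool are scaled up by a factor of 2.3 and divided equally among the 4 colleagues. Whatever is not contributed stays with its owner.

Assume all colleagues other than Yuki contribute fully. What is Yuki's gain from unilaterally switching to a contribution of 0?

Switching from a contribution of 22 to 0 lets Yuki keep an extra 22 dollars, but lowers the bonus pool by 22, which costs Yuki their own share of that drop: 2.3/4 × 22 = 12.65.
Net gain = 22 − 12.65 = 9.35. The private return per contributed unit (0.5750) is below 1, so free-riding is indeed the best response regardless of what the others do.

9.35 dollars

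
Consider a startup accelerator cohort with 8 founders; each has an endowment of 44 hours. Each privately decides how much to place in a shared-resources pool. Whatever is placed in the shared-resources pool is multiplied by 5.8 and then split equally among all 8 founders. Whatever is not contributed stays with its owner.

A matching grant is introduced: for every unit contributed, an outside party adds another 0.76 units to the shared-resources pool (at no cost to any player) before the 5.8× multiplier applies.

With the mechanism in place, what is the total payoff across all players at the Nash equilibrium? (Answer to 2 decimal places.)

3593.22 hours

With the mechanism, a contributed unit returns 5.8 × 1.76 / 8 = 1.2760 per unit of net cost to the contributor — now above 1 — so contributing fully is weakly dominant for every player.
So the Nash equilibrium is full contribution by all 8; the group earns 5.8 × 1.76 × 352 = 3593.22.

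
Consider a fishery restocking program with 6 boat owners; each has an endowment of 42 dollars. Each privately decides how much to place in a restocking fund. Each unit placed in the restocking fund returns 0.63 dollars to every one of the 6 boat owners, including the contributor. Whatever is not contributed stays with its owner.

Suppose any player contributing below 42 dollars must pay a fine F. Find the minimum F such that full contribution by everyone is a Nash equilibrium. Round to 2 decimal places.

Given the others contribute fully, the best deviation is to contribute 0 (any partial contribution still incurs the fine and gives up units whose private return 0.63 is below 1).
Deviating from 42 to 0 saves 42 dollars but forfeits the deviator's share of the drop in the restocking fund: 0.63 × 42 = 26.46.
So the deviation gain is 42 − 26.46 = 15.54, and the fine must be at least 15.54 dollars to wipe it out.

15.54 dollars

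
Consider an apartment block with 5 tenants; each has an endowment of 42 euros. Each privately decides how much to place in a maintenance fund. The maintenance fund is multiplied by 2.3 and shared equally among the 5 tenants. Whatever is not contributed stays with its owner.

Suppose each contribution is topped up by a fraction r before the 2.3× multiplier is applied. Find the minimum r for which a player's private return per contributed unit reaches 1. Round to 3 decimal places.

1.174

With matching at rate r, one contributed unit becomes (1 + r) in the maintenance fund and returns 2.3 × (1 + r) / 5 to the contributor.
Setting this equal to 1: 1 + r = 5/2.3 = 2.1739.
So the minimum matching rate is r = 2.1739 − 1 = 1.174.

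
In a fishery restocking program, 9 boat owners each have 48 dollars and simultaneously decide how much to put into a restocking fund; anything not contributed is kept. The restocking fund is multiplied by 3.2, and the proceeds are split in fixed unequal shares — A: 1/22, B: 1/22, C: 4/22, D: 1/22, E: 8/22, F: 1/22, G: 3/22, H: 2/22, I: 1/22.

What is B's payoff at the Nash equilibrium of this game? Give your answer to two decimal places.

54.98 dollars

A player with share s gets back 3.2·s per unit contributed, so full contribution is dominant for anyone with s > 1/3.2 = 0.3125 and zero contribution is dominant for anyone below.
E alone (share 8/22) is above the threshold, contributing 48; the remaining 8 contribute 0. Total contributed: 48.
B keeps 48 and receives 3.2 × 48 × 1/22 = 6.98 from the restocking fund, for a payoff of 54.98.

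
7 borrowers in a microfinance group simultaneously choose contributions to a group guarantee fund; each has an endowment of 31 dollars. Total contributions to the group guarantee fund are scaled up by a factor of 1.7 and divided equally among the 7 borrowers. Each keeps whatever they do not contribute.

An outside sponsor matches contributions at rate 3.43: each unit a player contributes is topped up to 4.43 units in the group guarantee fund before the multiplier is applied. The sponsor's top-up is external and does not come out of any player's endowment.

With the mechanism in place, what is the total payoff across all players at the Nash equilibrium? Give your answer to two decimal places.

Under the mechanism each unit contributed yields 1.7 × 4.43 / 7 = 1.0759 back to its contributor per unit of net cost, which exceeds 1, making full contribution the dominant choice for everyone.
At the Nash equilibrium everyone contributes 31. Group total payoff = 1.7 × 4.43 × 217 = 1634.23.

1634.23 dollars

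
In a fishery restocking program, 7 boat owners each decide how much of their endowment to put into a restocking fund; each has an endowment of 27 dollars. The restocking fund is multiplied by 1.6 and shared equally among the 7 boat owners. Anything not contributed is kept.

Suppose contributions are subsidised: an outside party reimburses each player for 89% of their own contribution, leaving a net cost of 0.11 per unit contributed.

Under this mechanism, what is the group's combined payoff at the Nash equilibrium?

With the mechanism, a contributed unit returns (1.6/7) / 0.11 = 2.0779 per unit of net cost to the contributor — now above 1 — so contributing fully is weakly dominant for every player.
So the Nash equilibrium is full contribution by all 7; the group earns 7 × (27 × 0.89 + 1.6 × 27) = 470.61.

470.61 dollars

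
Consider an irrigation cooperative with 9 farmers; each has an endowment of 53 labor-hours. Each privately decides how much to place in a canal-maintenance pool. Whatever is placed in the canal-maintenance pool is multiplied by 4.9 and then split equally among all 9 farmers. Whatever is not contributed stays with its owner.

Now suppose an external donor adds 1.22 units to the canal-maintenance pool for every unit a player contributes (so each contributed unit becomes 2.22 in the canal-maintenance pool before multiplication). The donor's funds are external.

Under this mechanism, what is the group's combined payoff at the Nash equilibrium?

5188.81 labor-hours

The effective private return per unit is now 4.9 × 2.22 / 9 = 1.2087 > 1, so every player's dominant strategy flips to full contribution.
So the Nash equilibrium is full contribution by all 9; the group earns 4.9 × 2.22 × 477 = 5188.81.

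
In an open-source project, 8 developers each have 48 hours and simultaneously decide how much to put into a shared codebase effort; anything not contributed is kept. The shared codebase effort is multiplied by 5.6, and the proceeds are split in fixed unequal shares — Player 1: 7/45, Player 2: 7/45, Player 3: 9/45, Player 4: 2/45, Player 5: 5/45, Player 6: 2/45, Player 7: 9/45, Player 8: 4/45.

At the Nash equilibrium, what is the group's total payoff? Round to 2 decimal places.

A player with share s gets back 5.6·s per unit contributed, so full contribution is dominant for anyone with s > 1/5.6 = 0.1786 and zero contribution is dominant for anyone below.
Player 3 and Player 7 clear that bar, contributing 48 each; the remaining 6 contribute 0. Total contributed: 96.
The shared codebase effort pays out 5.6 × 96 = 537.60 in total (split across the unequal shares, but the aggregate is all that matters for the group sum).
The 6 free-riders keep 48 each, adding 288. Group total = 288 + 537.60 = 825.60.

825.60 hours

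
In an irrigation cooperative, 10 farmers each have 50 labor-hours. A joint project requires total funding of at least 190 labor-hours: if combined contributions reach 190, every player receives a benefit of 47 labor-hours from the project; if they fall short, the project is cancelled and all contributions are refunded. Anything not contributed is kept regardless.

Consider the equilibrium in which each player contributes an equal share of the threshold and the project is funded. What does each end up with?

Equal share of the threshold: 190/10 = 19.
At this profile no one gains by cutting their contribution: any cut drops the total below 190, the project is cancelled, contributions are refunded, and the deviator ends with 50, which is less than 50 − 19 + 47 = 78. Contributing more than 19 just wastes the excess. So contributing exactly 19 is a best response.
Each player's payoff: 50 − 19 + 47 = 78.

78 labor-hours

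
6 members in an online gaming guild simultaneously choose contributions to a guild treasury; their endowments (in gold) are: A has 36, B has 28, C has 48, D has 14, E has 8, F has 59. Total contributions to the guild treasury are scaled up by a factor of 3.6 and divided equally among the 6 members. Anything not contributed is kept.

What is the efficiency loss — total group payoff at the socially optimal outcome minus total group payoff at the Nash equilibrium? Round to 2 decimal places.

501.80 gold

The private return per contributed unit is 3.6/6 = 0.6000 < 1 for every player regardless of endowment, so the Nash equilibrium is zero contribution and the group total is Σ E_j = 36 + 28 + 48 + 14 + 8 + 59 = 193.
Each contributed unit returns 3.600 to the group, so the social optimum is full contribution by everyone: group total = 3.600 × 193 = 694.80.
Efficiency loss = (3.600 − 1) × 193 = 501.80.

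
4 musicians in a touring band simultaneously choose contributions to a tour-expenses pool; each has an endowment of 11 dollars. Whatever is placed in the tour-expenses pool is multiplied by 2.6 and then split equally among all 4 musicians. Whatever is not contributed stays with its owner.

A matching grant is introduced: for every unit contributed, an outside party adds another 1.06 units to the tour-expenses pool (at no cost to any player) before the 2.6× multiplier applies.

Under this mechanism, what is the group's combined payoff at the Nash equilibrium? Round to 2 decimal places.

The effective private return per unit is now 2.6 × 2.06 / 4 = 1.3390 > 1, so every player's dominant strategy flips to full contribution.
So the Nash equilibrium is full contribution by all 4; the group earns 2.6 × 2.06 × 44 = 235.66.

235.66 dollars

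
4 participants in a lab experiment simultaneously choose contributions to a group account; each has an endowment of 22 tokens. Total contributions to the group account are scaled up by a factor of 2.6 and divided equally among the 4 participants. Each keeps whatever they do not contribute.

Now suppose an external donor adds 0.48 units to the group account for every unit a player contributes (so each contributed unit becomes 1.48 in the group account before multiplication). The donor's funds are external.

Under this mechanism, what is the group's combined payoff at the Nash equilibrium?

Even with the mechanism, each unit contributed returns only 2.6 × 1.48 / 4 = 0.9620 per unit of net cost, so contributing nothing is still dominant.
At the Nash equilibrium no one contributes; group total payoff = 4 × 22 = 88.

88.00 tokens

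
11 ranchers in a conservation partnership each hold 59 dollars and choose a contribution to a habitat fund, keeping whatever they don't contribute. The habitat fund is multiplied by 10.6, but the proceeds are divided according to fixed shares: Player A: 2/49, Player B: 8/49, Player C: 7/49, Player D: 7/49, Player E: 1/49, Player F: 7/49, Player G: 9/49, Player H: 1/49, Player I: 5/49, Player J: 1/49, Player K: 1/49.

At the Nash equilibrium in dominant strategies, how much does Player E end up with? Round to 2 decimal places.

135.58 dollars

Player j's private return per contributed unit is 10.6 × (j's share). Contributing is weakly dominant for j when that share is at least 1/10.6 = 0.0943, and contributing 0 is dominant otherwise.
Player B, Player C, Player D, Player F, Player G and Player I are above the threshold, contributing 59 each; the remaining 5 contribute 0. Total contributed: 354.
Player E keeps 59 and receives 10.6 × 354 × 1/49 = 76.58 from the habitat fund, for a payoff of 135.58.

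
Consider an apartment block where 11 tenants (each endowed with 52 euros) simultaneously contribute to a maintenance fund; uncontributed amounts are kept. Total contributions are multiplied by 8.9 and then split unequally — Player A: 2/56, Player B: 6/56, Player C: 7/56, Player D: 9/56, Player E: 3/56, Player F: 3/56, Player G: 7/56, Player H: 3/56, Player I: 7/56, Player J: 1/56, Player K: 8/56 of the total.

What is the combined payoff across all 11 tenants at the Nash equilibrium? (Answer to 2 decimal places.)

A player with share s gets back 8.9·s per unit contributed, so full contribution is dominant for anyone with s > 1/8.9 = 0.1124 and zero contribution is dominant for anyone below.
Player C, Player D, Player G, Player I and Player K clear that bar, contributing 52 each; the remaining 6 contribute 0. Total contributed: 260.
The maintenance fund pays out 8.9 × 260 = 2314.00 in total (split across the unequal shares, but the aggregate is all that matters for the group sum).
The 6 free-riders keep 52 each, adding 312. Group total = 312 + 2314.00 = 2626.00.

2626.00 euros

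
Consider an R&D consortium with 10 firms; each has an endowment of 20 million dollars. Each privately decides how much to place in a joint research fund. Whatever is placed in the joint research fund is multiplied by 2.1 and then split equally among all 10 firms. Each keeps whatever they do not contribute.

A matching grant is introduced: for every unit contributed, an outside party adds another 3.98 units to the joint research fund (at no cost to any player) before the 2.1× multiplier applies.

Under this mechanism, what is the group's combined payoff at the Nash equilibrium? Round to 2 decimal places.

2091.60 million dollars

The effective private return per unit is now 2.1 × 4.98 / 10 = 1.0458 > 1, so every player's dominant strategy flips to full contribution.
So the Nash equilibrium is full contribution by all 10; the group earns 2.1 × 4.98 × 200 = 2091.60.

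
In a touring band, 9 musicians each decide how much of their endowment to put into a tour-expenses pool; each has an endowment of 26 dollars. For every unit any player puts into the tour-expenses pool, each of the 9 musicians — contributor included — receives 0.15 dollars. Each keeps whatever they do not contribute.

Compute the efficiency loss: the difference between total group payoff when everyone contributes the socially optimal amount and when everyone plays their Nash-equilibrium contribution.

The private return per contributed unit is 0.15 < 1, so contributing 0 is dominant for every player. At the Nash equilibrium everyone keeps their 26, and the group total is 9 × 26 = 234.
Each contributed unit returns 1.350 to the group as a whole (0.15 to each of 9 players), which exceeds 1, so the social optimum is full contribution: group total = 1.350 × 234 = 315.90.
Efficiency loss = 315.90 − 234 = 81.90.

81.90 dollars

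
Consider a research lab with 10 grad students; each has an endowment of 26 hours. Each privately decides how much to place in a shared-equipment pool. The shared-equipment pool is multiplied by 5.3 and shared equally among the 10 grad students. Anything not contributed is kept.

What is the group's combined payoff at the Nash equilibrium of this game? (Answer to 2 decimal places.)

260.00 hours

Each contributed unit returns 5.3/10 = 0.5300 to its contributor — below 1 — so contributing 0 is dominant for every player. At the Nash equilibrium everyone keeps their 26, and the group total is 10 × 26 = 260.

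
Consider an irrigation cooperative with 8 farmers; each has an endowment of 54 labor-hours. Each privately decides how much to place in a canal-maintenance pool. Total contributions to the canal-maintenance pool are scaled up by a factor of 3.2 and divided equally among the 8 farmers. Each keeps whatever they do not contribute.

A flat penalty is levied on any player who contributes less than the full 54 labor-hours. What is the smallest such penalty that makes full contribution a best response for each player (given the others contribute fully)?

Given the others contribute fully, the best deviation is to contribute 0 (any partial contribution still incurs the fine and gives up units whose private return 0.4000 is below 1).
Deviating from 54 to 0 saves 54 labor-hours but forfeits the deviator's share of the drop in the canal-maintenance pool: 3.2/8 × 54 = 21.60.
So the deviation gain is 54 − 21.60 = 32.40, and the fine must be at least 32.40 labor-hours to wipe it out.

32.40 labor-hours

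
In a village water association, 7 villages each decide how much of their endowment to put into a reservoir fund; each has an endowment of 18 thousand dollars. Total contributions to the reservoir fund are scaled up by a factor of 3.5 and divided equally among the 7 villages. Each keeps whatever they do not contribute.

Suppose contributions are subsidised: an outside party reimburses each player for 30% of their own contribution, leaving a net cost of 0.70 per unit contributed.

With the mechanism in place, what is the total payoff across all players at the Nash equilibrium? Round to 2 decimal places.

With the mechanism, a contributed unit returns (3.5/7) / 0.70 = 0.7143 per unit of net cost — still below 1 — so contributing 0 remains dominant for every player.
Everyone keeps their endowment and the group total is 7 × 18 = 126.

126.00 thousand dollars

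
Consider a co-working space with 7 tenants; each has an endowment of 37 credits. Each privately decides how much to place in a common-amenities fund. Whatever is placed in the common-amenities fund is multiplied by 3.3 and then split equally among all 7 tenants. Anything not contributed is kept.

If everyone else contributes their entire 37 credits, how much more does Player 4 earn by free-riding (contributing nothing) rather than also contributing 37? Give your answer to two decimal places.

19.56 credits

Switching from a contribution of 37 to 0 lets Player 4 keep an extra 37 credits, but lowers the common-amenities fund by 37, which costs Player 4 their own share of that drop: 3.3/7 × 37 = 17.44.
Net gain = 37 − 17.44 = 19.56. The private return per contributed unit (0.4714) is below 1, so free-riding is indeed the best response regardless of what the others do.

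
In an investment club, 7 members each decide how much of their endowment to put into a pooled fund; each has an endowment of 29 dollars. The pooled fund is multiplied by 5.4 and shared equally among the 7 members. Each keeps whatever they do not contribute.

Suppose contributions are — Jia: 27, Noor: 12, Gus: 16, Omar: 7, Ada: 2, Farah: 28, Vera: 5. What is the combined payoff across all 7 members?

Total contributed: 27 + 12 + 16 + 7 + 2 + 28 + 5 = 97; total kept: 7 × 29 − 97 = 106.
The pooled fund pays out 5.4 × 97 = 523.80 in aggregate.
Group total = 106 + 523.80 = 629.80.

629.80 dollars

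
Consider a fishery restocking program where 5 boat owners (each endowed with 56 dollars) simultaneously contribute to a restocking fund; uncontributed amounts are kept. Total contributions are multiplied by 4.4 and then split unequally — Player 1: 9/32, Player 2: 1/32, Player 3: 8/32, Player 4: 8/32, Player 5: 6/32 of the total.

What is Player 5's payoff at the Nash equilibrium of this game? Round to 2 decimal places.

194.60 dollars

Each unit j contributes comes back to j as 4.4 × (j's share), so j prefers to contribute only if that share exceeds 1/4.4 = 0.2273; otherwise keeping the unit dominates.
Player 1, Player 3 and Player 4 clear that bar, contributing 56 each; the remaining 2 contribute 0. Total contributed: 168.
Player 5 keeps 56 and receives 4.4 × 168 × 6/32 = 138.60 from the restocking fund, for a payoff of 194.60.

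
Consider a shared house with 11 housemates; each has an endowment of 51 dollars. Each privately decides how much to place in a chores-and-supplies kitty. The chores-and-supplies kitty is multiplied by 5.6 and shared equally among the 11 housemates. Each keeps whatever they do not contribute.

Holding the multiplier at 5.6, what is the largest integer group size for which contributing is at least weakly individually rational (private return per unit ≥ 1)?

Private return per unit is 5.6/(group size), which is ≥ 1 whenever the group size is ≤ 5.6.
The largest such integer is 5.

5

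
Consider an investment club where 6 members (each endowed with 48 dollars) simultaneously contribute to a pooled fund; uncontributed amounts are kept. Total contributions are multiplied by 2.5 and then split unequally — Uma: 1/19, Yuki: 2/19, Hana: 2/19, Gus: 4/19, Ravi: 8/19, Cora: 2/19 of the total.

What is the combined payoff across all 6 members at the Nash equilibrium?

360.00 dollars

Player j's private return per contributed unit is 2.5 × (j's share). Contributing is weakly dominant for j when that share is at least 1/2.5 = 0.4000, and contributing 0 is dominant otherwise.
Only Ravi (8/19) clears that bar, contributing 48; the remaining 5 contribute 0. Total contributed: 48.
The pooled fund pays out 2.5 × 48 = 120.00 in total (split across the unequal shares, but the aggregate is all that matters for the group sum).
The 5 free-riders keep 48 each, adding 240. Group total = 240 + 120.00 = 360.00.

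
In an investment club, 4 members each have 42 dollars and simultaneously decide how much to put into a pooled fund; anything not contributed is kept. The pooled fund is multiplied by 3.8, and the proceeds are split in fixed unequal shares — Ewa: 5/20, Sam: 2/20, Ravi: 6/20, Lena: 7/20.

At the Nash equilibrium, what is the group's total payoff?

Player j's private return per contributed unit is 3.8 × (j's share). Contributing is weakly dominant for j when that share is at least 1/3.8 = 0.2632, and contributing 0 is dominant otherwise.
Ravi and Lena clear that bar, contributing 42 each; the remaining 2 contribute 0. Total contributed: 84.
The pooled fund pays out 3.8 × 84 = 319.20 in total (split across the unequal shares, but the aggregate is all that matters for the group sum).
The 2 free-riders keep 42 each, adding 84. Group total = 84 + 319.20 = 403.20.

403.20 dollars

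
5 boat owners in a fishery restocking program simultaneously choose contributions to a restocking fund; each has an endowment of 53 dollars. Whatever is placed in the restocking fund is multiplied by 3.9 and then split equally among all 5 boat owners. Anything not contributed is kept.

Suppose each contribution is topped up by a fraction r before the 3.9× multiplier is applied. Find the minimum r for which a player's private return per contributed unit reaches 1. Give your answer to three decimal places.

With matching at rate r, one contributed unit becomes (1 + r) in the restocking fund and returns 3.9 × (1 + r) / 5 to the contributor.
Setting this equal to 1: 1 + r = 5/3.9 = 1.2821.
So the minimum matching rate is r = 1.2821 − 1 = 0.282.

0.282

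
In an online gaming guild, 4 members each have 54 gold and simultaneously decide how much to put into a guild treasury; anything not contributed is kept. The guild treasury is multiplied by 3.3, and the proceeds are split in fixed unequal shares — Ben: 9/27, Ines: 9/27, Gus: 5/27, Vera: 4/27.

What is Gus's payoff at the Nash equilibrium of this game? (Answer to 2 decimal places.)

A player with share s gets back 3.3·s per unit contributed, so full contribution is dominant for anyone with s > 1/3.3 = 0.3030 and zero contribution is dominant for anyone below.
Ben and Ines clear that bar, contributing 54 each; the remaining 2 contribute 0. Total contributed: 108.
Gus keeps 54 and receives 3.3 × 108 × 5/27 = 66.00 from the guild treasury, for a payoff of 120.00.

120.00 gold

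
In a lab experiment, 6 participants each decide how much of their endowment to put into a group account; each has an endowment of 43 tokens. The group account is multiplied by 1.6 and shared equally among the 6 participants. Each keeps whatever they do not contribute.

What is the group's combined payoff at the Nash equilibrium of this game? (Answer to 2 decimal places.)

258.00 tokens

Each contributed unit returns 1.6/6 = 0.2667 to its contributor — below 1 — so contributing 0 is dominant for every player. At the Nash equilibrium everyone keeps their 43, and the group total is 6 × 43 = 258.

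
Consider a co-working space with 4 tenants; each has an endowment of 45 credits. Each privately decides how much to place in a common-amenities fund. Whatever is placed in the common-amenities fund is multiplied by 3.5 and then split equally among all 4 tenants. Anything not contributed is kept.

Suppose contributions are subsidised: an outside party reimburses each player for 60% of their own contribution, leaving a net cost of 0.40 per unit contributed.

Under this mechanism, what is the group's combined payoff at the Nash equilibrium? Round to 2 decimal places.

738.00 credits

Under the mechanism each unit contributed yields (3.5/4) / 0.40 = 2.1875 back to its contributor per unit of net cost, which exceeds 1, making full contribution the dominant choice for everyone.
At the Nash equilibrium everyone contributes 45. Group total payoff = 4 × (45 × 0.60 + 3.5 × 45) = 738.00.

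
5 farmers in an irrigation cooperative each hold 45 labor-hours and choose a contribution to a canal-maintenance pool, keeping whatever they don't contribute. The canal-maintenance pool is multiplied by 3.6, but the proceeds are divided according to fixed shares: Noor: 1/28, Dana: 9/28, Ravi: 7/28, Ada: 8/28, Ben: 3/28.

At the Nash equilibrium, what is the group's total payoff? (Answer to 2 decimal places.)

Each unit j contributes comes back to j as 3.6 × (j's share), so j prefers to contribute only if that share exceeds 1/3.6 = 0.2778; otherwise keeping the unit dominates.
Dana and Ada clear that bar, contributing 45 each; the remaining 3 contribute 0. Total contributed: 90.
The canal-maintenance pool pays out 3.6 × 90 = 324.00 in total (split across the unequal shares, but the aggregate is all that matters for the group sum).
The 3 free-riders keep 45 each, adding 135. Group total = 135 + 324.00 = 459.00.

459.00 labor-hours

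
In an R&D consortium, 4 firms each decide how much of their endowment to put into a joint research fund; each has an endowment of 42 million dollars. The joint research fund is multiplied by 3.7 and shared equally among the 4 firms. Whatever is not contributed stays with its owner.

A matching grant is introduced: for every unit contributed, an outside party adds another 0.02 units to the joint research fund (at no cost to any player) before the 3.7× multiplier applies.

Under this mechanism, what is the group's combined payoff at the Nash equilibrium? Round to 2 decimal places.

168.00 million dollars

The effective private return is 3.7 × 1.02 / 4 = 0.9435, which is still under 1, so the mechanism doesn't change anyone's dominant strategy: zero contribution.
Everyone keeps their endowment and the group total is 4 × 42 = 168.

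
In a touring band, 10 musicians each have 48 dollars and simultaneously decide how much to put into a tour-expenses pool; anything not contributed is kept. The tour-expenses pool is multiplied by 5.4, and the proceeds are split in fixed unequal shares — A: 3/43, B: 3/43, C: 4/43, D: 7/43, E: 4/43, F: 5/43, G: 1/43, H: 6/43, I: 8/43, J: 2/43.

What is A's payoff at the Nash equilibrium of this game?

66.08 dollars

Each unit j contributes comes back to j as 5.4 × (j's share), so j prefers to contribute only if that share exceeds 1/5.4 = 0.1852; otherwise keeping the unit dominates.
I alone (share 8/43) is above the threshold, contributing 48; the remaining 9 contribute 0. Total contributed: 48.
A keeps 48 and receives 5.4 × 48 × 3/43 = 18.08 from the tour-expenses pool, for a payoff of 66.08.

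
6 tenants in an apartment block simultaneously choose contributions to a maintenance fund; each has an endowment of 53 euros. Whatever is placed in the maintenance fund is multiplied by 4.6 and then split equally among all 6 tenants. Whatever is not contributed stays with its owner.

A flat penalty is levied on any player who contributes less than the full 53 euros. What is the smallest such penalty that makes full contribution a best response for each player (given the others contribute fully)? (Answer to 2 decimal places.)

12.37 euros

Given the others contribute fully, the best deviation is to contribute 0 (any partial contribution still incurs the fine and gives up units whose private return 0.7667 is below 1).
Deviating from 53 to 0 saves 53 euros but forfeits the deviator's share of the drop in the maintenance fund: 4.6/6 × 53 = 40.63.
So the deviation gain is 53 − 40.63 = 12.37, and the fine must be at least 12.37 euros to wipe it out.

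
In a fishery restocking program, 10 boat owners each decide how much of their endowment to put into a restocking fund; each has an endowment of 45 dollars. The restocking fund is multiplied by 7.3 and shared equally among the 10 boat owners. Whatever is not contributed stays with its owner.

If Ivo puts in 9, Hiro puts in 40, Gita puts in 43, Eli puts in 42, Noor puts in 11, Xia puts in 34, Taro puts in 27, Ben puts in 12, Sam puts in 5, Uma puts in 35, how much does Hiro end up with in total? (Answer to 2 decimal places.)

Total contributed: 9 + 40 + 43 + 42 + 11 + 34 + 27 + 12 + 5 + 35 = 258.
Each receives 7.3 × 258 / 10 = 188.34 from the restocking fund.
Hiro keeps 45 − 40 = 5, so Hiro's payoff is 5 + 188.34 = 193.34.

193.34 dollars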